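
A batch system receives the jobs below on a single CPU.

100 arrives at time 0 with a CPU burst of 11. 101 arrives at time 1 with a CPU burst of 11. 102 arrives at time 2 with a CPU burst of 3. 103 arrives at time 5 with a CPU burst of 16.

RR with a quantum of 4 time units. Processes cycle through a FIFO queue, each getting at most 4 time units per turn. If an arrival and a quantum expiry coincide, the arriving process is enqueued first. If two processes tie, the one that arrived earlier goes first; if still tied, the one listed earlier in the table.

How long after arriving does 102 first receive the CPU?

6

Schedule: | 100 0-4 | 101 4-8 | 102 8-11 | 100 11-15 | 103 15-19 | 101 19-23 | 100 23-26 | 103 26-30 | 101 30-33 | 103 33-41 |
Completion: 100=26  101=33  102=11  103=41
Response(102) = first start − arrival = 8 − 2 = 6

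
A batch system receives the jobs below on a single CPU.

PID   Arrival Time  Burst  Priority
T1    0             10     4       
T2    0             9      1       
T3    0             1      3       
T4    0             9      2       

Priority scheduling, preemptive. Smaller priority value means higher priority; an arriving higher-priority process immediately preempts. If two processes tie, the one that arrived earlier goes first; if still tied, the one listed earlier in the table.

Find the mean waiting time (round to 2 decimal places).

Gantt: | T2 0-9 | T4 9-18 | T3 18-19 | T1 19-29 |
Completion: T1=29  T2=9  T3=19  T4=18
Turnaround (C−A): T1=29  T2=9  T3=19  T4=18
Waiting times: T1=19, T2=0, T3=18, T4=9
Average waiting = (19+0+18+9) / 4 = 46/4 = 11.50

11.50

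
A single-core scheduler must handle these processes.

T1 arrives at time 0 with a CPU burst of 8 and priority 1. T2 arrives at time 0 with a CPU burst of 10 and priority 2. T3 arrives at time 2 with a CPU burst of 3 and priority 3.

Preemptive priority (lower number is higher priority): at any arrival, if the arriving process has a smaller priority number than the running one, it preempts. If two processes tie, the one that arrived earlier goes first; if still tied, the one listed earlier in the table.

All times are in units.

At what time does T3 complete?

Schedule: | T1 0-8 | T2 8-18 | T3 18-21 |
Completion: T1=8  T2=18  T3=21
Turnaround (C−A): T1=8  T2=18  T3=19

21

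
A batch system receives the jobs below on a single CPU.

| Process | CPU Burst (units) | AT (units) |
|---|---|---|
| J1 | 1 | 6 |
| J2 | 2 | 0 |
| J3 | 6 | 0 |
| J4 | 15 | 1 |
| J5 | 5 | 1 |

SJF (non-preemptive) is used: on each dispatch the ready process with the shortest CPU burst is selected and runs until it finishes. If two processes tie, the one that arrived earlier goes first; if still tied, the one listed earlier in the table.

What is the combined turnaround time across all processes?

52

Timeline: | J2 0-2 | J5 2-7 | J1 7-8 | J3 8-14 | J4 14-29 |
Completion: J1=8  J2=2  J3=14  J4=29  J5=7
Turnaround (C−A): J1=2  J2=2  J3=14  J4=28  J5=6
Turnaround = completion − arrival: J1=2, J2=2, J3=14, J4=28, J5=6
Total turnaround = 2 + 2 + 14 + 28 + 6 = 52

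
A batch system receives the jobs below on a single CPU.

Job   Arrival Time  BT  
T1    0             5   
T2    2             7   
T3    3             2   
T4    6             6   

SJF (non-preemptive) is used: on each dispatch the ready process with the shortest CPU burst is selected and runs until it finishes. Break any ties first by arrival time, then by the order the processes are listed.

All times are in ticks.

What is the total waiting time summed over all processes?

14

Schedule: | T1 0-5 | T3 5-7 | T4 7-13 | T2 13-20 |
Completion: T1=5  T2=20  T3=7  T4=13
Turnaround (C−A): T1=5  T2=18  T3=4  T4=7
Waiting = turnaround − burst: T1=0, T2=11, T3=2, T4=1
Total waiting = 0 + 11 + 2 + 1 = 14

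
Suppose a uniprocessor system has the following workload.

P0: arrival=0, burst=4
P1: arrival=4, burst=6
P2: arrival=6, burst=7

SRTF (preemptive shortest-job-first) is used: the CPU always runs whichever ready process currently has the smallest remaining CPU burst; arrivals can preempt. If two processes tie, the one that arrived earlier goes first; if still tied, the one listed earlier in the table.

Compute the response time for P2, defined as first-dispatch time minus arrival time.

4

Schedule: | P0 0-4 | P1 4-10 | P2 10-17 |
Completion: P0=4  P1=10  P2=17
Response(P2) = first start − arrival = 10 − 6 = 4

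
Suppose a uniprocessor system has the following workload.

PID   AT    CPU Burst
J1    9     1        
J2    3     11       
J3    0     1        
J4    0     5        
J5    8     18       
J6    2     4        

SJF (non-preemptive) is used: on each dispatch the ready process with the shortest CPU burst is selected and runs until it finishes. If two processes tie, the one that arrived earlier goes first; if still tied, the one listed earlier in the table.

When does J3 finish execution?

1

Timeline: | J3 0-1 | J4 1-6 | J6 6-10 | J1 10-11 | J2 11-22 | J5 22-40 |
Completion: J1=11  J2=22  J3=1  J4=6  J5=40  J6=10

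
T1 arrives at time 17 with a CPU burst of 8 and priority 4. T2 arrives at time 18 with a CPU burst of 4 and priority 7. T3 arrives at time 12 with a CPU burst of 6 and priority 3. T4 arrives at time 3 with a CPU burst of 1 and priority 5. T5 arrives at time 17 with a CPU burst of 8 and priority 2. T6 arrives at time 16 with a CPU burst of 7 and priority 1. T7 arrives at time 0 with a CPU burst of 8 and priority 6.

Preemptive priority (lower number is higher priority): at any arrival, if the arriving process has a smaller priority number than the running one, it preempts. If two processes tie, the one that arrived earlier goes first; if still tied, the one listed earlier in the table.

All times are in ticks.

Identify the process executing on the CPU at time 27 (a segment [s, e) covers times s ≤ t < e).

T5

Gantt: | T7 0-3 | T4 3-4 | T7 4-9 | idle 9-12 | T3 12-16 | T6 16-23 | T5 23-31 | T3 31-33 | T1 33-41 | T2 41-45 |
Completion: T1=41  T2=45  T3=33  T4=4  T5=31  T6=23  T7=9
Turnaround (C−A): T1=24  T2=27  T3=21  T4=1  T5=14  T6=7  T7=9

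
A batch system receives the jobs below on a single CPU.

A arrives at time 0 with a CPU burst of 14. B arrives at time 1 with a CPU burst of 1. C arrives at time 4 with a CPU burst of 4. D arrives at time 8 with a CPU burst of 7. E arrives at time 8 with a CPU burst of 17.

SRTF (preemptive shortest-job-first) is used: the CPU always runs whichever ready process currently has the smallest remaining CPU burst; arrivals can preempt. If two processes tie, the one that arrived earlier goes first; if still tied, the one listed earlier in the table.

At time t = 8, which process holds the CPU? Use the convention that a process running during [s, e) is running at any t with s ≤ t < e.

D

Timeline: | A 0-1 | B 1-2 | A 2-4 | C 4-8 | D 8-15 | A 15-26 | E 26-43 |
Completion: A=26  B=2  C=8  D=15  E=43
Turnaround (C−A): A=26  B=1  C=4  D=7  E=35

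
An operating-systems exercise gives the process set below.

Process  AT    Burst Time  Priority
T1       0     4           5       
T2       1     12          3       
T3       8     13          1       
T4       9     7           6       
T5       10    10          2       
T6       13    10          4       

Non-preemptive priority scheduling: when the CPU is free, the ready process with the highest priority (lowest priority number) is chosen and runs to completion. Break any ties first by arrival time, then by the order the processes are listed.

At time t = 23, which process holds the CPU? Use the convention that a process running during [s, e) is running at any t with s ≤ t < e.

Gantt: | T1 0-4 | T2 4-16 | T3 16-29 | T5 29-39 | T6 39-49 | T4 49-56 |
Completion: T1=4  T2=16  T3=29  T4=56  T5=39  T6=49
Turnaround (C−A): T1=4  T2=15  T3=21  T4=47  T5=29  T6=36

T3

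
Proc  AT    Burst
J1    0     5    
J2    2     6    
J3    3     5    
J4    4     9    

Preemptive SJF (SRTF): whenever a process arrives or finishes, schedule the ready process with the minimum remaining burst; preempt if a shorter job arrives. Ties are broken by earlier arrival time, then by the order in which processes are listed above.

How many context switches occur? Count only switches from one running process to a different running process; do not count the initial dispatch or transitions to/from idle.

Schedule: | J1 0-5 | J3 5-10 | J2 10-16 | J4 16-25 |
Completion: J1=5  J2=16  J3=10  J4=25
Turnaround (C−A): J1=5  J2=14  J3=7  J4=21

3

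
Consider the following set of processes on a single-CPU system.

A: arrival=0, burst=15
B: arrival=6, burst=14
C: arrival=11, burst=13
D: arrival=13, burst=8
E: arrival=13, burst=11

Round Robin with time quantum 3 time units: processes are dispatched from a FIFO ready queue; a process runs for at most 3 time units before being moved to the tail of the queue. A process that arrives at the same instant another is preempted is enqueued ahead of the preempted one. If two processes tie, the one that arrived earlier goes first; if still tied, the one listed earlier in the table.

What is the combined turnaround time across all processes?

219

Schedule: | A 0-6 | B 6-9 | A 9-12 | B 12-15 | C 15-18 | A 18-21 | D 21-24 | E 24-27 | B 27-30 | C 30-33 | A 33-36 | D 36-39 | E 39-42 | B 42-45 | C 45-48 | D 48-50 | E 50-53 | B 53-55 | C 55-58 | E 58-60 | C 60-61 |
Completion: A=36  B=55  C=61  D=50  E=60
Turnaround (C−A): A=36  B=49  C=50  D=37  E=47
Turnaround = completion − arrival: A=36, B=49, C=50, D=37, E=47
Total turnaround = 36 + 49 + 50 + 37 + 47 = 219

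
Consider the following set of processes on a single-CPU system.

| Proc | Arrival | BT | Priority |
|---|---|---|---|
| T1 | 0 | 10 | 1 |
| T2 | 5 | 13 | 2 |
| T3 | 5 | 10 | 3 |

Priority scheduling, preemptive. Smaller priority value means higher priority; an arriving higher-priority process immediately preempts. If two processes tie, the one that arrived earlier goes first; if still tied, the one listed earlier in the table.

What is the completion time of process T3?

Gantt: | T1 0-10 | T2 10-23 | T3 23-33 |
Completion: T1=10  T2=23  T3=33
Turnaround (C−A): T1=10  T2=18  T3=28

33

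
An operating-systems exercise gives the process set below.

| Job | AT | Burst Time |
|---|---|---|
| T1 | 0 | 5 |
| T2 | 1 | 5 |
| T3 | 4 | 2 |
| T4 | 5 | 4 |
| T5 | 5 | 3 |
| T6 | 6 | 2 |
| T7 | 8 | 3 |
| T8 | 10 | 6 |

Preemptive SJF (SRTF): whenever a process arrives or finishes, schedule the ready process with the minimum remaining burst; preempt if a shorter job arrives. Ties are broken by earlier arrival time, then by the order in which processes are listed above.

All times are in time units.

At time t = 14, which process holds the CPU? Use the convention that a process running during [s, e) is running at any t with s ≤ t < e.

Schedule: | T1 0-5 | T3 5-7 | T6 7-9 | T5 9-12 | T7 12-15 | T4 15-19 | T2 19-24 | T8 24-30 |
Completion: T1=5  T2=24  T3=7  T4=19  T5=12  T6=9  T7=15  T8=30
Turnaround (C−A): T1=5  T2=23  T3=3  T4=14  T5=7  T6=3  T7=7  T8=20

T7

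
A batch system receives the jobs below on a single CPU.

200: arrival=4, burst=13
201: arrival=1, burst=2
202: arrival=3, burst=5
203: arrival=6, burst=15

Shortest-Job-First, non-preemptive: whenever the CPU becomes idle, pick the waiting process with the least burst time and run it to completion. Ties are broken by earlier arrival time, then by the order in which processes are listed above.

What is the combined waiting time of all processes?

19

Timeline: | idle 0-1 | 201 1-3 | 202 3-8 | 200 8-21 | 203 21-36 |
Completion: 200=21  201=3  202=8  203=36
Waiting = turnaround − burst: 200=4, 201=0, 202=0, 203=15
Total waiting = 4 + 0 + 0 + 15 = 19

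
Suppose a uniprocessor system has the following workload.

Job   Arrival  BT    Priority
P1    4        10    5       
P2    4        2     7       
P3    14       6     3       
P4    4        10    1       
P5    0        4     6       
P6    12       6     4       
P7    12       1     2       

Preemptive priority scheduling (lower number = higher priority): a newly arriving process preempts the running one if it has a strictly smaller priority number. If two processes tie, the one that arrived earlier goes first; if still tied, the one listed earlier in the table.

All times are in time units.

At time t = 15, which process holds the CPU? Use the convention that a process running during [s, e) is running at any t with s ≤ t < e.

P3

Schedule: | P5 0-4 | P4 4-14 | P7 14-15 | P3 15-21 | P6 21-27 | P1 27-37 | P2 37-39 |
Completion: P1=37  P2=39  P3=21  P4=14  P5=4  P6=27  P7=15
Turnaround (C−A): P1=33  P2=35  P3=7  P4=10  P5=4  P6=15  P7=3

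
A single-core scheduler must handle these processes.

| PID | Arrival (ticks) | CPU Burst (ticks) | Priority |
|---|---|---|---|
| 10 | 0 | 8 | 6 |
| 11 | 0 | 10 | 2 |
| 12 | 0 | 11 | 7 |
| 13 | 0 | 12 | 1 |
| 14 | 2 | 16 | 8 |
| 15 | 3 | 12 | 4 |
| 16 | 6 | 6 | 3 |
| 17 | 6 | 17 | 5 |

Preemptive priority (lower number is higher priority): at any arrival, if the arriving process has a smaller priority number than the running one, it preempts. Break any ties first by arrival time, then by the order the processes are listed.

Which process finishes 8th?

Schedule: | 13 0-12 | 11 12-22 | 16 22-28 | 15 28-40 | 17 40-57 | 10 57-65 | 12 65-76 | 14 76-92 |
Completion: 10=65  11=22  12=76  13=12  14=92  15=40  16=28  17=57
Turnaround (C−A): 10=65  11=22  12=76  13=12  14=90  15=37  16=22  17=51
Finish order: 13 → 11 → 16 → 15 → 17 → 10 → 12 → 14

14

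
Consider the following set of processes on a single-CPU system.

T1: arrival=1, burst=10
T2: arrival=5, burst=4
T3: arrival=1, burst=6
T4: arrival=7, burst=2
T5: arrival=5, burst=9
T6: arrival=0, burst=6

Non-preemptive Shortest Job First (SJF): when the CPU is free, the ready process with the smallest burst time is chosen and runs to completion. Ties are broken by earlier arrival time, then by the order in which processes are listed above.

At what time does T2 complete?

10

Schedule: | T6 0-6 | T2 6-10 | T4 10-12 | T3 12-18 | T5 18-27 | T1 27-37 |
Completion: T1=37  T2=10  T3=18  T4=12  T5=27  T6=6
Turnaround (C−A): T1=36  T2=5  T3=17  T4=5  T5=22  T6=6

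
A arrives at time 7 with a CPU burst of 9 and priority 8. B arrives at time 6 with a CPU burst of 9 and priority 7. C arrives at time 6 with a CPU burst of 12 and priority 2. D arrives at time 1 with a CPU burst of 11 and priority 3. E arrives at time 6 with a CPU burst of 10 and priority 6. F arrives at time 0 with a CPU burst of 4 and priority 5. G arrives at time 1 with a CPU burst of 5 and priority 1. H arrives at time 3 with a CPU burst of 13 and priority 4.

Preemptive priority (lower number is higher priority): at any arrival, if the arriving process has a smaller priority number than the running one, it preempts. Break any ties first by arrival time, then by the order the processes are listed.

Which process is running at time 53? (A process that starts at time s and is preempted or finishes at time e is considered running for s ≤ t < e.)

E

Timeline: | F 0-1 | G 1-6 | C 6-18 | D 18-29 | H 29-42 | F 42-45 | E 45-55 | B 55-64 | A 64-73 |
Completion: A=73  B=64  C=18  D=29  E=55  F=45  G=6  H=42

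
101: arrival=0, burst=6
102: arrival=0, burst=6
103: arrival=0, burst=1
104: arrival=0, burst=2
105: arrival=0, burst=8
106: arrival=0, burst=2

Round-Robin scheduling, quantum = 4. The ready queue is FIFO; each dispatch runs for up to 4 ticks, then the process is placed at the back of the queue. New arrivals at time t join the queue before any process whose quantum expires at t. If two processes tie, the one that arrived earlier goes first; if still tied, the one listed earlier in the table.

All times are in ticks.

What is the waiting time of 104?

Timeline: | 101 0-4 | 102 4-8 | 103 8-9 | 104 9-11 | 105 11-15 | 106 15-17 | 101 17-19 | 102 19-21 | 105 21-25 |
Completion: 101=19  102=21  103=9  104=11  105=25  106=17
Turnaround (C−A): 101=19  102=21  103=9  104=11  105=25  106=17
Waiting(104) = turnaround − burst = 11 − 2 = 9

9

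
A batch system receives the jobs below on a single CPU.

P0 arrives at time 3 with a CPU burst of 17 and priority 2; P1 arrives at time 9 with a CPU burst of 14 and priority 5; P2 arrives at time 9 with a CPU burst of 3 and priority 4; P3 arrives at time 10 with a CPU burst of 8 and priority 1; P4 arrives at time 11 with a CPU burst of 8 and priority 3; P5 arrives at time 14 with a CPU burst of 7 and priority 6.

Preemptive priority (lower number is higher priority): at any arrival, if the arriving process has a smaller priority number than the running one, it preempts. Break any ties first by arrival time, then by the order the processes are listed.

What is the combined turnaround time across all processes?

Timeline: | idle 0-3 | P0 3-10 | P3 10-18 | P0 18-28 | P4 28-36 | P2 36-39 | P1 39-53 | P5 53-60 |
Completion: P0=28  P1=53  P2=39  P3=18  P4=36  P5=60
Turnaround (C−A): P0=25  P1=44  P2=30  P3=8  P4=25  P5=46
Turnaround = completion − arrival: P0=25, P1=44, P2=30, P3=8, P4=25, P5=46
Total turnaround = 25 + 44 + 30 + 8 + 25 + 46 = 178

178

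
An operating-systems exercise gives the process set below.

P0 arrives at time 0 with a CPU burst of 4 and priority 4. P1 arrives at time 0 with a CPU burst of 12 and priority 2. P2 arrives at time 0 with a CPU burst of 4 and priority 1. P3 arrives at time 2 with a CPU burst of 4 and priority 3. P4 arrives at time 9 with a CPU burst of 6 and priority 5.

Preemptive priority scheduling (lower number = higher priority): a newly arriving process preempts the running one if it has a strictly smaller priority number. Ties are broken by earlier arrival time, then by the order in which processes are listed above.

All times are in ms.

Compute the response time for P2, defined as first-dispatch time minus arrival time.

0

Timeline: | P2 0-4 | P1 4-16 | P3 16-20 | P0 20-24 | P4 24-30 |
Completion: P0=24  P1=16  P2=4  P3=20  P4=30
Turnaround (C−A): P0=24  P1=16  P2=4  P3=18  P4=21
Response(P2) = first start − arrival = 0 − 0 = 0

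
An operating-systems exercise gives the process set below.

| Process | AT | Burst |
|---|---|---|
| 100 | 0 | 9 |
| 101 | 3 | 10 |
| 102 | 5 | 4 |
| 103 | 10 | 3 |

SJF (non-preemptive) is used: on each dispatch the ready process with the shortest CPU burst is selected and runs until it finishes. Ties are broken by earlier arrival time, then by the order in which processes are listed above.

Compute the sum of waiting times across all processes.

Timeline: | 100 0-9 | 102 9-13 | 103 13-16 | 101 16-26 |
Completion: 100=9  101=26  102=13  103=16
Waiting = turnaround − burst: 100=0, 101=13, 102=4, 103=3
Total waiting = 0 + 13 + 4 + 3 = 20

20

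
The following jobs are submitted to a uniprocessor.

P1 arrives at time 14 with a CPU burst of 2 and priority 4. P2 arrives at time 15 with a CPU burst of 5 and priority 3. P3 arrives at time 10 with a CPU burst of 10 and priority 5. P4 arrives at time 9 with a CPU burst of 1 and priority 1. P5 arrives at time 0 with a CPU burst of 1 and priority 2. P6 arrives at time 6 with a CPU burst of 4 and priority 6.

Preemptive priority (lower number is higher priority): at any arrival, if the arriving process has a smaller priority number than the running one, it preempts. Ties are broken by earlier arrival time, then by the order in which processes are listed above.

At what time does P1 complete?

Schedule: | P5 0-1 | idle 1-6 | P6 6-9 | P4 9-10 | P3 10-14 | P1 14-15 | P2 15-20 | P1 20-21 | P3 21-27 | P6 27-28 |
Completion: P1=21  P2=20  P3=27  P4=10  P5=1  P6=28
Turnaround (C−A): P1=7  P2=5  P3=17  P4=1  P5=1  P6=22

21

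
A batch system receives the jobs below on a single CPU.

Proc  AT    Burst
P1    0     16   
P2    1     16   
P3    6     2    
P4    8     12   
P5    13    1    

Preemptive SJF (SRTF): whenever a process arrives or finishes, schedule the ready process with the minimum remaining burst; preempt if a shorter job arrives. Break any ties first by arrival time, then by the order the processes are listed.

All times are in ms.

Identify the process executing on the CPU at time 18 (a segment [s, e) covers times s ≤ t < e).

P1

Timeline: | P1 0-6 | P3 6-8 | P1 8-13 | P5 13-14 | P1 14-19 | P4 19-31 | P2 31-47 |
Completion: P1=19  P2=47  P3=8  P4=31  P5=14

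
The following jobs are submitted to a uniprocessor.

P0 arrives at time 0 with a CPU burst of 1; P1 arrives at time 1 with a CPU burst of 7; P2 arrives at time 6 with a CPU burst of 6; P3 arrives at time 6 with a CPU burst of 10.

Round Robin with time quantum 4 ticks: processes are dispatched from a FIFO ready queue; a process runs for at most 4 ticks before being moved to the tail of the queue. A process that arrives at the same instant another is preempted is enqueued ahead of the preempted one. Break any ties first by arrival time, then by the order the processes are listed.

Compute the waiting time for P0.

0

Schedule: | P0 0-1 | P1 1-8 | P2 8-12 | P3 12-16 | P2 16-18 | P3 18-24 |
Completion: P0=1  P1=8  P2=18  P3=24
Turnaround (C−A): P0=1  P1=7  P2=12  P3=18
Waiting(P0) = turnaround − burst = 1 − 1 = 0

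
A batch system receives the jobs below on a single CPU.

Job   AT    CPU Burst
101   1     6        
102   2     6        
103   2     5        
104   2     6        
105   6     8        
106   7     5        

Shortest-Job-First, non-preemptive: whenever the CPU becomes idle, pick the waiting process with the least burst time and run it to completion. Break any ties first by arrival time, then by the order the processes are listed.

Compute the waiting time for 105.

Schedule: | idle 0-1 | 101 1-7 | 103 7-12 | 106 12-17 | 102 17-23 | 104 23-29 | 105 29-37 |
Completion: 101=7  102=23  103=12  104=29  105=37  106=17
Turnaround (C−A): 101=6  102=21  103=10  104=27  105=31  106=10
Waiting(105) = turnaround − burst = 31 − 8 = 23

23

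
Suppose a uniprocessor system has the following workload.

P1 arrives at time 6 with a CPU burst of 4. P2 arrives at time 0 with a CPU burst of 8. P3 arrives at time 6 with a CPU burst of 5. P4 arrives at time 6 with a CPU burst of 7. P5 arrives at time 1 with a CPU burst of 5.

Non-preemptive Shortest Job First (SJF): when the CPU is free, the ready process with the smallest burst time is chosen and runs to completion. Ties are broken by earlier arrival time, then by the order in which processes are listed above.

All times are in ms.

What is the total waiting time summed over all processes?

Schedule: | P2 0-8 | P1 8-12 | P5 12-17 | P3 17-22 | P4 22-29 |
Completion: P1=12  P2=8  P3=22  P4=29  P5=17
Turnaround (C−A): P1=6  P2=8  P3=16  P4=23  P5=16
Waiting = turnaround − burst: P1=2, P2=0, P3=11, P4=16, P5=11
Total waiting = 2 + 0 + 11 + 16 + 11 = 40

40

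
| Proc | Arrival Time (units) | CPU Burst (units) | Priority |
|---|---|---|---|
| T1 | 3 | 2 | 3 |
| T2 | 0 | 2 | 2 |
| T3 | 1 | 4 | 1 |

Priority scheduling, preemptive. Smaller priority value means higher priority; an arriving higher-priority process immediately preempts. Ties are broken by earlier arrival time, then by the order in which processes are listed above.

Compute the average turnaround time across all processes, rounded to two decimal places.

5.00

Gantt: | T2 0-1 | T3 1-5 | T2 5-6 | T1 6-8 |
Completion: T1=8  T2=6  T3=5
Turnaround times: T1=5, T2=6, T3=4
Average turnaround = (5+6+4) / 3 = 15/3 = 5.00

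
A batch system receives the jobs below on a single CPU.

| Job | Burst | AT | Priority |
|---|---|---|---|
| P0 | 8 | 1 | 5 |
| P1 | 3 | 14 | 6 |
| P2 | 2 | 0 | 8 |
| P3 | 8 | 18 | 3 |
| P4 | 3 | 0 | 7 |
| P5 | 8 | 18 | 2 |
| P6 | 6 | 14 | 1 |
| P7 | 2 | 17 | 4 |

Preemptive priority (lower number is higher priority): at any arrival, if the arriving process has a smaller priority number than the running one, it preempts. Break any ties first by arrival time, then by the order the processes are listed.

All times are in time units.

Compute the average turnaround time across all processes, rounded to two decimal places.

Schedule: | P4 0-1 | P0 1-9 | P4 9-11 | P2 11-13 | idle 13-14 | P6 14-20 | P5 20-28 | P3 28-36 | P7 36-38 | P1 38-41 |
Completion: P0=9  P1=41  P2=13  P3=36  P4=11  P5=28  P6=20  P7=38
Turnaround (C−A): P0=8  P1=27  P2=13  P3=18  P4=11  P5=10  P6=6  P7=21
Turnaround times: P0=8, P1=27, P2=13, P3=18, P4=11, P5=10, P6=6, P7=21
Average turnaround = (8+27+13+18+11+10+6+21) / 8 = 114/8 = 14.25

14.25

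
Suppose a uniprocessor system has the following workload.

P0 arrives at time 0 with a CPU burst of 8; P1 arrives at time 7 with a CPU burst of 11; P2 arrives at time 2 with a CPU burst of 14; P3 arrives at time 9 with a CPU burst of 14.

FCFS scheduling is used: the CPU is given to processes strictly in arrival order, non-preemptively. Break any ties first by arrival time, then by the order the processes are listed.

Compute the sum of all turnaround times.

92

Gantt: | P0 0-8 | P2 8-22 | P1 22-33 | P3 33-47 |
Completion: P0=8  P1=33  P2=22  P3=47
Turnaround (C−A): P0=8  P1=26  P2=20  P3=38
Turnaround = completion − arrival: P0=8, P1=26, P2=20, P3=38
Total turnaround = 8 + 26 + 20 + 38 = 92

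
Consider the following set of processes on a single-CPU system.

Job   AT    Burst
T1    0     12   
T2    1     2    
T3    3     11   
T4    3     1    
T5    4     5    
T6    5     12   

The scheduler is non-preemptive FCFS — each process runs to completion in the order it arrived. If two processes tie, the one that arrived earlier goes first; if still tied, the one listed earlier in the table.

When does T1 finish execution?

12

Schedule: | T1 0-12 | T2 12-14 | T3 14-25 | T4 25-26 | T5 26-31 | T6 31-43 |
Completion: T1=12  T2=14  T3=25  T4=26  T5=31  T6=43
Turnaround (C−A): T1=12  T2=13  T3=22  T4=23  T5=27  T6=38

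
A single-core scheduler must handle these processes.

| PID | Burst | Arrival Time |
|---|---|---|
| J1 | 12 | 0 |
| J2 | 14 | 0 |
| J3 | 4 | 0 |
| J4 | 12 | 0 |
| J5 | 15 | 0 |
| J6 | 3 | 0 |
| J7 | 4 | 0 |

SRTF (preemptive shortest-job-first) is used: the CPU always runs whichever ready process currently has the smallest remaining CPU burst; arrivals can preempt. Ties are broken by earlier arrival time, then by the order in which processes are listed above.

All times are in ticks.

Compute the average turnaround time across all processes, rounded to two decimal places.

27.43

Schedule: | J6 0-3 | J3 3-7 | J7 7-11 | J1 11-23 | J4 23-35 | J2 35-49 | J5 49-64 |
Completion: J1=23  J2=49  J3=7  J4=35  J5=64  J6=3  J7=11
Turnaround times: J1=23, J2=49, J3=7, J4=35, J5=64, J6=3, J7=11
Average turnaround = (23+49+7+35+64+3+11) / 7 = 192/7 = 27.43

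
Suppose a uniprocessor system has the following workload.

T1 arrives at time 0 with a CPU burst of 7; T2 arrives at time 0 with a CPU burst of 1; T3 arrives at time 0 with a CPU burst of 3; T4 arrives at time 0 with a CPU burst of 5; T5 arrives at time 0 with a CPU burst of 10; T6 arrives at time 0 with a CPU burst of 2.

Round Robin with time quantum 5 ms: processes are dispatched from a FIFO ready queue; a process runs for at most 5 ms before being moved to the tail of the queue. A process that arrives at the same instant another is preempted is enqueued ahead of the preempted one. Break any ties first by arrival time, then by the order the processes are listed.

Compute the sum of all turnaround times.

101

Timeline: | T1 0-5 | T2 5-6 | T3 6-9 | T4 9-14 | T5 14-19 | T6 19-21 | T1 21-23 | T5 23-28 |
Completion: T1=23  T2=6  T3=9  T4=14  T5=28  T6=21
Turnaround (C−A): T1=23  T2=6  T3=9  T4=14  T5=28  T6=21
Turnaround = completion − arrival: T1=23, T2=6, T3=9, T4=14, T5=28, T6=21
Total turnaround = 23 + 6 + 9 + 14 + 28 + 21 = 101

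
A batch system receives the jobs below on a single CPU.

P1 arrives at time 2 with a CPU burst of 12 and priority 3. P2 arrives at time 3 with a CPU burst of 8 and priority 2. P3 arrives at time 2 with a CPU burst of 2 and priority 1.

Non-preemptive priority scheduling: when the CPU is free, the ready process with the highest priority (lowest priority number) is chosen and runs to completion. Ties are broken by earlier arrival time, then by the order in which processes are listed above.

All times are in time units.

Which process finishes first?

Timeline: | idle 0-2 | P3 2-4 | P2 4-12 | P1 12-24 |
Completion: P1=24  P2=12  P3=4
Finish order: P3 → P2 → P1

P3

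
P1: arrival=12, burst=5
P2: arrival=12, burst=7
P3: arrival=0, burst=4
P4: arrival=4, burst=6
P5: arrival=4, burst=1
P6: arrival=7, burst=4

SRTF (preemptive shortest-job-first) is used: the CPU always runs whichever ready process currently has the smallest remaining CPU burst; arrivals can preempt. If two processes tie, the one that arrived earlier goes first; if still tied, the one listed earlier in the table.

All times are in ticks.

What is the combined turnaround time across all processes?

43

Schedule: | P3 0-4 | P5 4-5 | P4 5-11 | P6 11-15 | P1 15-20 | P2 20-27 |
Completion: P1=20  P2=27  P3=4  P4=11  P5=5  P6=15
Turnaround (C−A): P1=8  P2=15  P3=4  P4=7  P5=1  P6=8
Turnaround = completion − arrival: P1=8, P2=15, P3=4, P4=7, P5=1, P6=8
Total turnaround = 8 + 15 + 4 + 7 + 1 + 8 = 43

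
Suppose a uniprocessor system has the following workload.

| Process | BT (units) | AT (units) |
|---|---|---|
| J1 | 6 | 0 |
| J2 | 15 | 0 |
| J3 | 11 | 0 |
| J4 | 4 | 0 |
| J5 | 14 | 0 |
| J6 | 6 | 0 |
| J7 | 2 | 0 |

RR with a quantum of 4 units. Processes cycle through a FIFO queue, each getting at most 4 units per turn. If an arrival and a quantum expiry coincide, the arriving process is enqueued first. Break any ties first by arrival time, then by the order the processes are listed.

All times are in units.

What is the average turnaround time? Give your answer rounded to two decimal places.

Schedule: | J1 0-4 | J2 4-8 | J3 8-12 | J4 12-16 | J5 16-20 | J6 20-24 | J7 24-26 | J1 26-28 | J2 28-32 | J3 32-36 | J5 36-40 | J6 40-42 | J2 42-46 | J3 46-49 | J5 49-53 | J2 53-56 | J5 56-58 |
Completion: J1=28  J2=56  J3=49  J4=16  J5=58  J6=42  J7=26
Turnaround times: J1=28, J2=56, J3=49, J4=16, J5=58, J6=42, J7=26
Average turnaround = (28+56+49+16+58+42+26) / 7 = 275/7 = 39.29

39.29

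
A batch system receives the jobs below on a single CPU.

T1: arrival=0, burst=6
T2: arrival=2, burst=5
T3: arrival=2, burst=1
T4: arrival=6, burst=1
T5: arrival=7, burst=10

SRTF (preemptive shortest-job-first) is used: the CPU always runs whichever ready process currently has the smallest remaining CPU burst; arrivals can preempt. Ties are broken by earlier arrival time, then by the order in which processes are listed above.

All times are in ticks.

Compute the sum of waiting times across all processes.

14

Gantt: | T1 0-2 | T3 2-3 | T1 3-7 | T4 7-8 | T2 8-13 | T5 13-23 |
Completion: T1=7  T2=13  T3=3  T4=8  T5=23
Turnaround (C−A): T1=7  T2=11  T3=1  T4=2  T5=16
Waiting = turnaround − burst: T1=1, T2=6, T3=0, T4=1, T5=6
Total waiting = 1 + 6 + 0 + 1 + 6 = 14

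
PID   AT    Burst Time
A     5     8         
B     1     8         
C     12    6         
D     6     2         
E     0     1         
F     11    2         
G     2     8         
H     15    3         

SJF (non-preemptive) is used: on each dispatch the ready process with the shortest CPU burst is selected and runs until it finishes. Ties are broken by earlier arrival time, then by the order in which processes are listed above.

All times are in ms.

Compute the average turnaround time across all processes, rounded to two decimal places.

Gantt: | E 0-1 | B 1-9 | D 9-11 | F 11-13 | C 13-19 | H 19-22 | G 22-30 | A 30-38 |
Completion: A=38  B=9  C=19  D=11  E=1  F=13  G=30  H=22
Turnaround (C−A): A=33  B=8  C=7  D=5  E=1  F=2  G=28  H=7
Turnaround times: A=33, B=8, C=7, D=5, E=1, F=2, G=28, H=7
Average turnaround = (33+8+7+5+1+2+28+7) / 8 = 91/8 = 11.38

11.38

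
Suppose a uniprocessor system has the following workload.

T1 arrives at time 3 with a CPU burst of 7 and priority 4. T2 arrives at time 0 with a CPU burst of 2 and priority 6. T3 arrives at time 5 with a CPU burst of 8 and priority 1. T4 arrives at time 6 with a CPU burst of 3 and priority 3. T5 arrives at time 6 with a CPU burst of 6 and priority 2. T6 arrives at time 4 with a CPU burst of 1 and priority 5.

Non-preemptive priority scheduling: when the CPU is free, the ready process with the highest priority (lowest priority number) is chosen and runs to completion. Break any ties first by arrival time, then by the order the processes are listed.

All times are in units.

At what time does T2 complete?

2

Timeline: | T2 0-2 | idle 2-3 | T1 3-10 | T3 10-18 | T5 18-24 | T4 24-27 | T6 27-28 |
Completion: T1=10  T2=2  T3=18  T4=27  T5=24  T6=28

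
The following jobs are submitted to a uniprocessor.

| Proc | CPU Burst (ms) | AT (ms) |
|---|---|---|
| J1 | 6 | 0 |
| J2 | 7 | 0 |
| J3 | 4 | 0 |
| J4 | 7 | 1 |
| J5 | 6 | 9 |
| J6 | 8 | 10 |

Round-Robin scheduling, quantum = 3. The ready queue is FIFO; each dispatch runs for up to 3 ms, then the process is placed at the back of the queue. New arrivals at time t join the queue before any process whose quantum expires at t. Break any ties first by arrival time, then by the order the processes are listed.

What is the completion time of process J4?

Gantt: | J1 0-3 | J2 3-6 | J3 6-9 | J4 9-12 | J1 12-15 | J2 15-18 | J5 18-21 | J3 21-22 | J6 22-25 | J4 25-28 | J2 28-29 | J5 29-32 | J6 32-35 | J4 35-36 | J6 36-38 |
Completion: J1=15  J2=29  J3=22  J4=36  J5=32  J6=38
Turnaround (C−A): J1=15  J2=29  J3=22  J4=35  J5=23  J6=28

36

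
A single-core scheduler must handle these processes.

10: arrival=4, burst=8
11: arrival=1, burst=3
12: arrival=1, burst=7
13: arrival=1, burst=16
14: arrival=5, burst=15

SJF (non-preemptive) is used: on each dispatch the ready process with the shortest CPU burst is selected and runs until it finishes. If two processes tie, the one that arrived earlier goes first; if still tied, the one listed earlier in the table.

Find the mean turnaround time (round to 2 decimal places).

21.20

Timeline: | idle 0-1 | 11 1-4 | 12 4-11 | 10 11-19 | 14 19-34 | 13 34-50 |
Completion: 10=19  11=4  12=11  13=50  14=34
Turnaround (C−A): 10=15  11=3  12=10  13=49  14=29
Turnaround times: 10=15, 11=3, 12=10, 13=49, 14=29
Average turnaround = (15+3+10+49+29) / 5 = 106/5 = 21.20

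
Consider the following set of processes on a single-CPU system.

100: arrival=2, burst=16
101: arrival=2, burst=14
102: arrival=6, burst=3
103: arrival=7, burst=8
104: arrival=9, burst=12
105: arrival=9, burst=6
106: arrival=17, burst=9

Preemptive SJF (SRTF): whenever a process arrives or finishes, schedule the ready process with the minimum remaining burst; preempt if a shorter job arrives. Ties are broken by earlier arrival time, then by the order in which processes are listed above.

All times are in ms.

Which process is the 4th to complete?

106

Gantt: | idle 0-2 | 101 2-6 | 102 6-9 | 105 9-15 | 103 15-23 | 106 23-32 | 101 32-42 | 104 42-54 | 100 54-70 |
Completion: 100=70  101=42  102=9  103=23  104=54  105=15  106=32
Turnaround (C−A): 100=68  101=40  102=3  103=16  104=45  105=6  106=15
Finish order: 102 → 105 → 103 → 106 → 101 → 104 → 100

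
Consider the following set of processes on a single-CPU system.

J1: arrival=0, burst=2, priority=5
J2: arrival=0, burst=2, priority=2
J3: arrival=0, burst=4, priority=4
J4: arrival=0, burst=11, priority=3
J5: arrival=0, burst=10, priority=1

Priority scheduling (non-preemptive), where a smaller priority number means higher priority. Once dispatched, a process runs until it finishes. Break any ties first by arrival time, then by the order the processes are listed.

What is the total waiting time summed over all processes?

72

Schedule: | J5 0-10 | J2 10-12 | J4 12-23 | J3 23-27 | J1 27-29 |
Completion: J1=29  J2=12  J3=27  J4=23  J5=10
Turnaround (C−A): J1=29  J2=12  J3=27  J4=23  J5=10
Waiting = turnaround − burst: J1=27, J2=10, J3=23, J4=12, J5=0
Total waiting = 27 + 10 + 23 + 12 + 0 = 72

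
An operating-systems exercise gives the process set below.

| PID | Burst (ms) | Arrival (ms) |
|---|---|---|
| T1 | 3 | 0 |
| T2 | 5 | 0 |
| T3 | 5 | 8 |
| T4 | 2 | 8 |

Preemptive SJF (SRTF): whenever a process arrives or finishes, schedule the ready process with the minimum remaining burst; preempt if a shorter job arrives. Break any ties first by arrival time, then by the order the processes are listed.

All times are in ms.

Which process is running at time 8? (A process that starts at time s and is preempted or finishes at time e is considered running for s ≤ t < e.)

T4

Schedule: | T1 0-3 | T2 3-8 | T4 8-10 | T3 10-15 |
Completion: T1=3  T2=8  T3=15  T4=10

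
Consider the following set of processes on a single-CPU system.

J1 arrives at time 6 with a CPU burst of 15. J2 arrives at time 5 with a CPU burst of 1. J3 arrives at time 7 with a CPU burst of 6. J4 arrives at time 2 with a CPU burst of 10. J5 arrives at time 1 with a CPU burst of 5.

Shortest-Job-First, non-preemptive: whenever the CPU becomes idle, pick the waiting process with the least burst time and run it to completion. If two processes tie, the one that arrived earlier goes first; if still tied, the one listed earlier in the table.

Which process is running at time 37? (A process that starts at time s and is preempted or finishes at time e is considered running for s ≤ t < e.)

Timeline: | idle 0-1 | J5 1-6 | J2 6-7 | J3 7-13 | J4 13-23 | J1 23-38 |
Completion: J1=38  J2=7  J3=13  J4=23  J5=6
Turnaround (C−A): J1=32  J2=2  J3=6  J4=21  J5=5

J1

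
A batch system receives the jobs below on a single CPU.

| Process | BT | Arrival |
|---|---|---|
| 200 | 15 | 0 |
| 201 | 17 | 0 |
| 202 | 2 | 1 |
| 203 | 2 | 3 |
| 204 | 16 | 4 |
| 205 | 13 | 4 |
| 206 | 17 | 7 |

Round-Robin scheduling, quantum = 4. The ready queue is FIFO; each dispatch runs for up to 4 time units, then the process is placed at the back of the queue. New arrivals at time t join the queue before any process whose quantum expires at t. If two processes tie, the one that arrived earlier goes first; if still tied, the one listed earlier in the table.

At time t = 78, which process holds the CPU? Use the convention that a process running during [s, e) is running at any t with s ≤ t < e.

206

Timeline: | 200 0-4 | 201 4-8 | 202 8-10 | 203 10-12 | 204 12-16 | 205 16-20 | 200 20-24 | 206 24-28 | 201 28-32 | 204 32-36 | 205 36-40 | 200 40-44 | 206 44-48 | 201 48-52 | 204 52-56 | 205 56-60 | 200 60-63 | 206 63-67 | 201 67-71 | 204 71-75 | 205 75-76 | 206 76-80 | 201 80-81 | 206 81-82 |
Completion: 200=63  201=81  202=10  203=12  204=75  205=76  206=82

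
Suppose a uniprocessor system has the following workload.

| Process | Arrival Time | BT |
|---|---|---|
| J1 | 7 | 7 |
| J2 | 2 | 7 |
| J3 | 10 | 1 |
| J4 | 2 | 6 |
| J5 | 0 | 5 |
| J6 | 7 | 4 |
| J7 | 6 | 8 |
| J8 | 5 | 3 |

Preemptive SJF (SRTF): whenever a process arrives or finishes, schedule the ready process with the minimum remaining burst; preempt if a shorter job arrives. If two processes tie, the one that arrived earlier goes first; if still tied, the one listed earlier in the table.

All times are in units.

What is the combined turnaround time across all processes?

117

Schedule: | J5 0-5 | J8 5-8 | J6 8-10 | J3 10-11 | J6 11-13 | J4 13-19 | J2 19-26 | J1 26-33 | J7 33-41 |
Completion: J1=33  J2=26  J3=11  J4=19  J5=5  J6=13  J7=41  J8=8
Turnaround (C−A): J1=26  J2=24  J3=1  J4=17  J5=5  J6=6  J7=35  J8=3
Turnaround = completion − arrival: J1=26, J2=24, J3=1, J4=17, J5=5, J6=6, J7=35, J8=3
Total turnaround = 26 + 24 + 1 + 17 + 5 + 6 + 35 + 3 = 117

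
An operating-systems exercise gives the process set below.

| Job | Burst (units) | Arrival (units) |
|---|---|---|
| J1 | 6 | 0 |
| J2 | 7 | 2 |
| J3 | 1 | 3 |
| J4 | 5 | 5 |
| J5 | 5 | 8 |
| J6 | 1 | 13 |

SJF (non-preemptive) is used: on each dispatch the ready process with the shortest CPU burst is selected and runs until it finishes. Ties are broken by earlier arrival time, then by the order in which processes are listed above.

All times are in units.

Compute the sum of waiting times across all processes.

29

Schedule: | J1 0-6 | J3 6-7 | J4 7-12 | J5 12-17 | J6 17-18 | J2 18-25 |
Completion: J1=6  J2=25  J3=7  J4=12  J5=17  J6=18
Turnaround (C−A): J1=6  J2=23  J3=4  J4=7  J5=9  J6=5
Waiting = turnaround − burst: J1=0, J2=16, J3=3, J4=2, J5=4, J6=4
Total waiting = 0 + 16 + 3 + 2 + 4 + 4 = 29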